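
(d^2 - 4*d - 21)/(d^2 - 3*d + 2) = (d^2 - 4*d - 21)/(d^2 - 3*d + 2)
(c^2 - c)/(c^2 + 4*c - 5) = c/(c + 5)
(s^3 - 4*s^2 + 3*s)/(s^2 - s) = s - 3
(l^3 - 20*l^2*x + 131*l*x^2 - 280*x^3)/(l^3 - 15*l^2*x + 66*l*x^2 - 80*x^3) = (-l + 7*x)/(-l + 2*x)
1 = 1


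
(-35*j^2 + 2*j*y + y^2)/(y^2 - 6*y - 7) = (35*j^2 - 2*j*y - y^2)/(-y^2 + 6*y + 7)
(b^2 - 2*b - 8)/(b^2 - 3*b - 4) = (b + 2)/(b + 1)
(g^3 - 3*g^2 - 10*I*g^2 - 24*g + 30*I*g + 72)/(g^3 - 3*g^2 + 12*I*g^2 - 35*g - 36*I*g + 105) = (g^2 - 10*I*g - 24)/(g^2 + 12*I*g - 35)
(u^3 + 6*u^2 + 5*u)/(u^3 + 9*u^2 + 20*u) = (u + 1)/(u + 4)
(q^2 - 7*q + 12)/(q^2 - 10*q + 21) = (q - 4)/(q - 7)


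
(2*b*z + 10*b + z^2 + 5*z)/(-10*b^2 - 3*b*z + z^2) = (z + 5)/(-5*b + z)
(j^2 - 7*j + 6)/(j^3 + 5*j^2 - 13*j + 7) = (j - 6)/(j^2 + 6*j - 7)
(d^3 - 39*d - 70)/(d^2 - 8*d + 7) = (d^2 + 7*d + 10)/(d - 1)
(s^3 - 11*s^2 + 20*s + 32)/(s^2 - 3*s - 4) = s - 8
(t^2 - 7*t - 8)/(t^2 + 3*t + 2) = (t - 8)/(t + 2)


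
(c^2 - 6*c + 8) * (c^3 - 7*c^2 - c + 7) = c^5 - 13*c^4 + 49*c^3 - 43*c^2 - 50*c + 56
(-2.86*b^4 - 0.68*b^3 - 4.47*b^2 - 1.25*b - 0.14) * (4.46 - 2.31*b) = 6.6066*b^5 - 11.1848*b^4 + 7.2929*b^3 - 17.0487*b^2 - 5.2516*b - 0.6244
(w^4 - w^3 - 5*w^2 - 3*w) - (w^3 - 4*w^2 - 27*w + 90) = w^4 - 2*w^3 - w^2 + 24*w - 90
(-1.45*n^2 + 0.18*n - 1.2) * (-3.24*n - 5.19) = 4.698*n^3 + 6.9423*n^2 + 2.9538*n + 6.228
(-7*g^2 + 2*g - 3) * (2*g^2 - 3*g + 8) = -14*g^4 + 25*g^3 - 68*g^2 + 25*g - 24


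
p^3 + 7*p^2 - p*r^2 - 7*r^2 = (p + 7)*(p - r)*(p + r)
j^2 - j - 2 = (j - 2)*(j + 1)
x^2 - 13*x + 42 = (x - 7)*(x - 6)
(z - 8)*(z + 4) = z^2 - 4*z - 32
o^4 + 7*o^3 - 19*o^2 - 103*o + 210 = (o - 3)*(o - 2)*(o + 5)*(o + 7)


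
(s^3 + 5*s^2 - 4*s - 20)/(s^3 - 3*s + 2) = (s^2 + 3*s - 10)/(s^2 - 2*s + 1)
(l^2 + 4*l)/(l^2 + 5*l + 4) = l/(l + 1)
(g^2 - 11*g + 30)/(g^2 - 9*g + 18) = (g - 5)/(g - 3)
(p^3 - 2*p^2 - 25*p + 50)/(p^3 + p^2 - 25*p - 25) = (p - 2)/(p + 1)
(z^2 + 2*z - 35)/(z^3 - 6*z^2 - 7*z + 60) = (z + 7)/(z^2 - z - 12)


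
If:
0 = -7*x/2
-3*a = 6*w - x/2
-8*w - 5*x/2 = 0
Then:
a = 0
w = 0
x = 0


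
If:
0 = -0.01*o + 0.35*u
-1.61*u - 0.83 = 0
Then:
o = -18.04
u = -0.52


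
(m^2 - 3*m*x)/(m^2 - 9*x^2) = m/(m + 3*x)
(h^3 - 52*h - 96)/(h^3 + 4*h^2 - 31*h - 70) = (h^2 - 2*h - 48)/(h^2 + 2*h - 35)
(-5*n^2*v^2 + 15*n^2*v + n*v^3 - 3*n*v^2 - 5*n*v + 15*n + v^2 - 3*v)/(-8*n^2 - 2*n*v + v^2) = (5*n^2*v^2 - 15*n^2*v - n*v^3 + 3*n*v^2 + 5*n*v - 15*n - v^2 + 3*v)/(8*n^2 + 2*n*v - v^2)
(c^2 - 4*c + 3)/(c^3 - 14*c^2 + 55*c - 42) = (c - 3)/(c^2 - 13*c + 42)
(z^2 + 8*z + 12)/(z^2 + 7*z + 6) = (z + 2)/(z + 1)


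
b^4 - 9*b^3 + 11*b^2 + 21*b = b*(b - 7)*(b - 3)*(b + 1)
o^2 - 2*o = o*(o - 2)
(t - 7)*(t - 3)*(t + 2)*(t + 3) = t^4 - 5*t^3 - 23*t^2 + 45*t + 126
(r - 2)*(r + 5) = r^2 + 3*r - 10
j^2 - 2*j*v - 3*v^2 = (j - 3*v)*(j + v)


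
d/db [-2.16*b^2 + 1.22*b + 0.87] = 1.22 - 4.32*b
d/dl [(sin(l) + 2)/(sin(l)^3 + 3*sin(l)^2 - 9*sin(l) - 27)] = (-3*sin(l) + cos(2*l) - 4)*cos(l)/((sin(l) - 3)^2*(sin(l) + 3)^3)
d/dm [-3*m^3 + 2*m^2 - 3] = m*(4 - 9*m)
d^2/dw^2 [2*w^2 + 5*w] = 4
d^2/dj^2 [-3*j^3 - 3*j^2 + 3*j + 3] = -18*j - 6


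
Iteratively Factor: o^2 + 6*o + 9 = (o + 3)*(o + 3)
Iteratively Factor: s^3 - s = (s + 1)*(s^2 - s) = s*(s + 1)*(s - 1)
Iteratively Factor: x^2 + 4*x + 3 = (x + 3)*(x + 1)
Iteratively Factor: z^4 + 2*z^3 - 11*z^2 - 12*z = (z + 1)*(z^3 + z^2 - 12*z) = (z + 1)*(z + 4)*(z^2 - 3*z) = (z - 3)*(z + 1)*(z + 4)*(z)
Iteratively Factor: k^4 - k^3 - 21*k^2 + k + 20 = (k - 1)*(k^3 - 21*k - 20) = (k - 1)*(k + 4)*(k^2 - 4*k - 5) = (k - 1)*(k + 1)*(k + 4)*(k - 5)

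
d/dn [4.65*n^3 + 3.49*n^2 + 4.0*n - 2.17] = 13.95*n^2 + 6.98*n + 4.0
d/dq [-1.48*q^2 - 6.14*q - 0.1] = -2.96*q - 6.14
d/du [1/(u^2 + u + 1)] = (-2*u - 1)/(u^2 + u + 1)^2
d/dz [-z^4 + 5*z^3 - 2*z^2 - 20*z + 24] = -4*z^3 + 15*z^2 - 4*z - 20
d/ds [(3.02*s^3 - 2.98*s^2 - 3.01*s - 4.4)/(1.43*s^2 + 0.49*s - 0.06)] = (4.3186*s^4 + 2.9596*s^3 + 2.3005*s^2 + 12.9416*s + 2.3366)/(2.0449*s^4 + 1.4014*s^3 + 0.0685*s^2 - 0.0588*s + 0.0036)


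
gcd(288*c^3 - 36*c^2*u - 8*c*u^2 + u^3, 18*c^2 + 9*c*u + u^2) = 6*c + u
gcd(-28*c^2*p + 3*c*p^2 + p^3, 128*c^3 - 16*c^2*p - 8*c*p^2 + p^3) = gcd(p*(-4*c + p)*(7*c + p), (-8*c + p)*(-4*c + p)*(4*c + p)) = -4*c + p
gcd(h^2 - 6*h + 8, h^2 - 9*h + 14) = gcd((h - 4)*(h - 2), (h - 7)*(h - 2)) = h - 2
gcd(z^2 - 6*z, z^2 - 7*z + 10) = 1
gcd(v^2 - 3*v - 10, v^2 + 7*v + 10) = v + 2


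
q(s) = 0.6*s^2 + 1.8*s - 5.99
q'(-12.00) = -12.60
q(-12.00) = 58.81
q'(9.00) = 12.60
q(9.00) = 58.81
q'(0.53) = 2.44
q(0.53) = -4.87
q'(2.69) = 5.03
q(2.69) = 3.19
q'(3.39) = 5.87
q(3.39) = 7.01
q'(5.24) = 8.09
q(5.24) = 19.92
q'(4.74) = 7.49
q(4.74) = 16.02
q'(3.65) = 6.18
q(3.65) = 8.57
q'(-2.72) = -1.46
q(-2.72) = -6.45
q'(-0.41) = 1.31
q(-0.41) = -6.63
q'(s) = 1.2*s + 1.8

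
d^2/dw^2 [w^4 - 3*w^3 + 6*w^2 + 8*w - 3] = 12*w^2 - 18*w + 12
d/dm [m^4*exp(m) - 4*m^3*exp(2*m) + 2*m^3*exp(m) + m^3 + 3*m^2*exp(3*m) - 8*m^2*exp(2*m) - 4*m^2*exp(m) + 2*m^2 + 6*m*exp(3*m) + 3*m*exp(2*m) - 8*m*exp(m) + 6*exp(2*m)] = m^4*exp(m) - 8*m^3*exp(2*m) + 6*m^3*exp(m) + 9*m^2*exp(3*m) - 28*m^2*exp(2*m) + 2*m^2*exp(m) + 3*m^2 + 24*m*exp(3*m) - 10*m*exp(2*m) - 16*m*exp(m) + 4*m + 6*exp(3*m) + 15*exp(2*m) - 8*exp(m)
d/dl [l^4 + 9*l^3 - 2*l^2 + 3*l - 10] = 4*l^3 + 27*l^2 - 4*l + 3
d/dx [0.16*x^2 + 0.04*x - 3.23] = 0.32*x + 0.04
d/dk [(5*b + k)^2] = 10*b + 2*k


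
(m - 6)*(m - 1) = m^2 - 7*m + 6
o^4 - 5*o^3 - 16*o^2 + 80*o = o*(o - 5)*(o - 4)*(o + 4)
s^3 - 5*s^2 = s^2*(s - 5)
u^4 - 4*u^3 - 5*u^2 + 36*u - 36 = (u - 3)*(u - 2)^2*(u + 3)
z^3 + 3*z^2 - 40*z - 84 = (z - 6)*(z + 2)*(z + 7)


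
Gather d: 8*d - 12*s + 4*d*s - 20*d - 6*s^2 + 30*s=d*(4*s - 12) - 6*s^2 + 18*s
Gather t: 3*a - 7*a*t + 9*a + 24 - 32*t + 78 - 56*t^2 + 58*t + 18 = 12*a - 56*t^2 + t*(26 - 7*a) + 120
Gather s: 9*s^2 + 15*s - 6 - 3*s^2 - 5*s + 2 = 6*s^2 + 10*s - 4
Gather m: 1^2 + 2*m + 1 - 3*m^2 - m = -3*m^2 + m + 2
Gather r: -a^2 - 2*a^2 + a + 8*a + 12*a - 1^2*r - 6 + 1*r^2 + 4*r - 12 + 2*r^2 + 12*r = -3*a^2 + 21*a + 3*r^2 + 15*r - 18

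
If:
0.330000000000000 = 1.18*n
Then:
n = 0.28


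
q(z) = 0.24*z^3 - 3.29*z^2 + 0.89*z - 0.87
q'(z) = 0.72*z^2 - 6.58*z + 0.89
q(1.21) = -4.18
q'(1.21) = -6.02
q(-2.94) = -38.02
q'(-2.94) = 26.46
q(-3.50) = -54.58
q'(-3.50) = 32.74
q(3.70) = -30.46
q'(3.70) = -13.60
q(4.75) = -45.15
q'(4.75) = -14.12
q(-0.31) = -1.47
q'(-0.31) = 3.00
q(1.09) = -3.50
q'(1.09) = -5.43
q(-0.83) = -4.01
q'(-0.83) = 6.85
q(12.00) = -49.23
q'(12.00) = 25.61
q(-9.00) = -450.33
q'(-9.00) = 118.43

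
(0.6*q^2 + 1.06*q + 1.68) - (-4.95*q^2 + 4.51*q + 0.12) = 5.55*q^2 - 3.45*q + 1.56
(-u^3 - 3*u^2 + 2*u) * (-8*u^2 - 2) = 8*u^5 + 24*u^4 - 14*u^3 + 6*u^2 - 4*u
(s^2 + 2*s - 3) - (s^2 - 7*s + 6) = 9*s - 9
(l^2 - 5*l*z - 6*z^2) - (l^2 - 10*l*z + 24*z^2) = 5*l*z - 30*z^2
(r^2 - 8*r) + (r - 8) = r^2 - 7*r - 8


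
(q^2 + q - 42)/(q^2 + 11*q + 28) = (q - 6)/(q + 4)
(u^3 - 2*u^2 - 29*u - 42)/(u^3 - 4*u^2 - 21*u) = (u + 2)/u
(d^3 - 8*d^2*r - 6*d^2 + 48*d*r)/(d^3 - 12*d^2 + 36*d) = (d - 8*r)/(d - 6)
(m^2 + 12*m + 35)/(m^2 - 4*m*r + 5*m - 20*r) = (-m - 7)/(-m + 4*r)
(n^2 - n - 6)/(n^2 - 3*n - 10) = (n - 3)/(n - 5)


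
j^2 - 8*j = j*(j - 8)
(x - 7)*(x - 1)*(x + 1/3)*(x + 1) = x^4 - 20*x^3/3 - 10*x^2/3 + 20*x/3 + 7/3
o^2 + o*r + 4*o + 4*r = (o + 4)*(o + r)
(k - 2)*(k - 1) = k^2 - 3*k + 2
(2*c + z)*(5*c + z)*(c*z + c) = 10*c^3*z + 10*c^3 + 7*c^2*z^2 + 7*c^2*z + c*z^3 + c*z^2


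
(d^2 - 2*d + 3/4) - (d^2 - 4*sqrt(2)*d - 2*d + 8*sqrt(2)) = 4*sqrt(2)*d - 8*sqrt(2) + 3/4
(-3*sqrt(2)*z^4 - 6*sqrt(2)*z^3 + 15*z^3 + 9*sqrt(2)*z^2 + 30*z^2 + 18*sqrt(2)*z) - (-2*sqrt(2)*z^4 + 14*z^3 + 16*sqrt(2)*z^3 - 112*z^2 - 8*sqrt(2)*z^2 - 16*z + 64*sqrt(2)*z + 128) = -sqrt(2)*z^4 - 22*sqrt(2)*z^3 + z^3 + 17*sqrt(2)*z^2 + 142*z^2 - 46*sqrt(2)*z + 16*z - 128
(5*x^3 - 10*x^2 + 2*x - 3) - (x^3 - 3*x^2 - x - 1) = 4*x^3 - 7*x^2 + 3*x - 2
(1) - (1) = 0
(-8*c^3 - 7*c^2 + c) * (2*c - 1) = -16*c^4 - 6*c^3 + 9*c^2 - c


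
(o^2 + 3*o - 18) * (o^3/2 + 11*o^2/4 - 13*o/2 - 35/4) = o^5/2 + 17*o^4/4 - 29*o^3/4 - 311*o^2/4 + 363*o/4 + 315/2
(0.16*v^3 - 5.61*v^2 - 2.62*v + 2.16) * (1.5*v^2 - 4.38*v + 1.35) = 0.24*v^5 - 9.1158*v^4 + 20.8578*v^3 + 7.1421*v^2 - 12.9978*v + 2.916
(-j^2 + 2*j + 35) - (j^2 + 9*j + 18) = -2*j^2 - 7*j + 17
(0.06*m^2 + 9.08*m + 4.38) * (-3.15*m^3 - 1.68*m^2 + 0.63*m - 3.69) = -0.189*m^5 - 28.7028*m^4 - 29.0136*m^3 - 1.8594*m^2 - 30.7458*m - 16.1622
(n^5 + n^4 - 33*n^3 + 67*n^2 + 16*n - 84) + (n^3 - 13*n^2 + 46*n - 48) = n^5 + n^4 - 32*n^3 + 54*n^2 + 62*n - 132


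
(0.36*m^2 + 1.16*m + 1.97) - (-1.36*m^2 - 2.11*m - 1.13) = 1.72*m^2 + 3.27*m + 3.1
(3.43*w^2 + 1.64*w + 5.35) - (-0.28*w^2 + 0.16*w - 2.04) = 3.71*w^2 + 1.48*w + 7.39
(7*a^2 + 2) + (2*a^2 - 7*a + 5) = 9*a^2 - 7*a + 7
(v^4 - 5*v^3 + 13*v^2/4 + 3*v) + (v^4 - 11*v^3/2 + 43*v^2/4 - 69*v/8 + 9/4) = 2*v^4 - 21*v^3/2 + 14*v^2 - 45*v/8 + 9/4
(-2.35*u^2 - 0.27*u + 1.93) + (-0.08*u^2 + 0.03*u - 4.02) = -2.43*u^2 - 0.24*u - 2.09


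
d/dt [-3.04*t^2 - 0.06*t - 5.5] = -6.08*t - 0.06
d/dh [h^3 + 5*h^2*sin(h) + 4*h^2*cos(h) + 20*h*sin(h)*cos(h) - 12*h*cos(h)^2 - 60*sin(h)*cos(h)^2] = -4*h^2*sin(h) + 5*h^2*cos(h) + 3*h^2 + 10*h*sin(h) + 12*h*sin(2*h) + 8*h*cos(h) + 20*h*cos(2*h) + 10*sin(2*h) - 15*cos(h) - 6*cos(2*h) - 45*cos(3*h) - 6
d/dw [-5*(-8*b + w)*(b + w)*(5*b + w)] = 215*b^2 + 20*b*w - 15*w^2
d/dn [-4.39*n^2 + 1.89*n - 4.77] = 1.89 - 8.78*n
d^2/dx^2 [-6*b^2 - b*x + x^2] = 2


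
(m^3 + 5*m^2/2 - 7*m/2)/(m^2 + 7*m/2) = m - 1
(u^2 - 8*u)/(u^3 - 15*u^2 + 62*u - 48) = u/(u^2 - 7*u + 6)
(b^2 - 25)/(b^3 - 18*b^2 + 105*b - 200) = (b + 5)/(b^2 - 13*b + 40)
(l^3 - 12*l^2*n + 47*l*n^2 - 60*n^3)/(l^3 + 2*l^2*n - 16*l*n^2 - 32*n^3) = (l^2 - 8*l*n + 15*n^2)/(l^2 + 6*l*n + 8*n^2)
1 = 1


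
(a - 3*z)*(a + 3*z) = a^2 - 9*z^2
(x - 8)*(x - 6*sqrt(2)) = x^2 - 6*sqrt(2)*x - 8*x + 48*sqrt(2)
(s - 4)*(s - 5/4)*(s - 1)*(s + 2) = s^4 - 17*s^3/4 - 9*s^2/4 + 31*s/2 - 10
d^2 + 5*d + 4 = (d + 1)*(d + 4)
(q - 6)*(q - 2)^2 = q^3 - 10*q^2 + 28*q - 24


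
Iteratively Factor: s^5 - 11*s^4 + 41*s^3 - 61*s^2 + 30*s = (s)*(s^4 - 11*s^3 + 41*s^2 - 61*s + 30) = s*(s - 1)*(s^3 - 10*s^2 + 31*s - 30) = s*(s - 3)*(s - 1)*(s^2 - 7*s + 10) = s*(s - 3)*(s - 2)*(s - 1)*(s - 5)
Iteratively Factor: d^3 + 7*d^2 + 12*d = (d + 4)*(d^2 + 3*d) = (d + 3)*(d + 4)*(d)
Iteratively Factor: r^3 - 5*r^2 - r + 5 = (r - 1)*(r^2 - 4*r - 5) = (r - 5)*(r - 1)*(r + 1)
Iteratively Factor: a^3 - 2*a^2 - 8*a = (a - 4)*(a^2 + 2*a) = (a - 4)*(a + 2)*(a)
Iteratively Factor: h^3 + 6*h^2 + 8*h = (h + 2)*(h^2 + 4*h) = h*(h + 2)*(h + 4)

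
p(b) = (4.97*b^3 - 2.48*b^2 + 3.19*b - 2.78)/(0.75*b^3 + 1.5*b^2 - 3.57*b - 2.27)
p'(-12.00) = 0.24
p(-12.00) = 8.65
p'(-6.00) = 2.51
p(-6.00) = 13.33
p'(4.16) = -0.11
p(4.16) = 5.18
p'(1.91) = -85.78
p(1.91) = 17.95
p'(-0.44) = -118.89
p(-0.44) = 10.76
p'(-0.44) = -118.89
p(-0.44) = 10.76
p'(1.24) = -9.56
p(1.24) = -2.31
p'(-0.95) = -4.44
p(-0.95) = -6.72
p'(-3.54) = 170.10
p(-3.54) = 64.69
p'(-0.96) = -4.01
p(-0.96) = -6.68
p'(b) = (-2.25*b^2 - 3.0*b + 3.57)*(4.97*b^3 - 2.48*b^2 + 3.19*b - 2.78)/(0.75*b^3 + 1.5*b^2 - 3.57*b - 2.27)^2 + (14.91*b^2 - 4.96*b + 3.19)/(0.75*b^3 + 1.5*b^2 - 3.57*b - 2.27)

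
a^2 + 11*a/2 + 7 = (a + 2)*(a + 7/2)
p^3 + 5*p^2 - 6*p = p*(p - 1)*(p + 6)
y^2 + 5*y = y*(y + 5)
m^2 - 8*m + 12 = (m - 6)*(m - 2)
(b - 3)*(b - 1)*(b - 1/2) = b^3 - 9*b^2/2 + 5*b - 3/2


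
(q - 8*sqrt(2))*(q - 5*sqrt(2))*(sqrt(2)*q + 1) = sqrt(2)*q^3 - 25*q^2 + 67*sqrt(2)*q + 80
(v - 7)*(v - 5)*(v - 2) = v^3 - 14*v^2 + 59*v - 70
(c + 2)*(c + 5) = c^2 + 7*c + 10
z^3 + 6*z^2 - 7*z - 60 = (z - 3)*(z + 4)*(z + 5)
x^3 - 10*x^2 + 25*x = x*(x - 5)^2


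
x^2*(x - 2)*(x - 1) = x^4 - 3*x^3 + 2*x^2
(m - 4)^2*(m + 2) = m^3 - 6*m^2 + 32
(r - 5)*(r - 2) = r^2 - 7*r + 10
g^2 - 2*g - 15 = (g - 5)*(g + 3)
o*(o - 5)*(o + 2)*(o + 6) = o^4 + 3*o^3 - 28*o^2 - 60*o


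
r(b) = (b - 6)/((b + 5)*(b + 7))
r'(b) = -(b - 6)/((b + 5)*(b + 7)^2) - (b - 6)/((b + 5)^2*(b + 7)) + 1/((b + 5)*(b + 7)) = (-b^2 + 12*b + 107)/(b^4 + 24*b^3 + 214*b^2 + 840*b + 1225)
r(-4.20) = -4.55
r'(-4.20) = 7.76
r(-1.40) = -0.37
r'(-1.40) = 0.22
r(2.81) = -0.04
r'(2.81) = 0.02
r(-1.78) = -0.46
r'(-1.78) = 0.29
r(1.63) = -0.08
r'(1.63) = 0.04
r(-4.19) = -4.48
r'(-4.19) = 7.56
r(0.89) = -0.11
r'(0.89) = 0.05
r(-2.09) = -0.57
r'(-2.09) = 0.38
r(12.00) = 0.02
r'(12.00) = 0.00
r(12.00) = 0.02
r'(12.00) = 0.00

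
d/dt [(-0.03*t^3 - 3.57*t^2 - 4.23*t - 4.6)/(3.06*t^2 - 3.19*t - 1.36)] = (-0.0918*t^4 + 0.191399999999998*t^3 + 24.4545*t^2 + 37.8624*t - 8.9212)/(9.3636*t^4 - 19.5228*t^3 + 1.8529*t^2 + 8.6768*t + 1.8496)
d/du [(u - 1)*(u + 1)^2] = (u + 1)*(3*u - 1)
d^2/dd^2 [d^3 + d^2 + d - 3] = 6*d + 2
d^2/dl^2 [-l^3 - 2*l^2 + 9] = -6*l - 4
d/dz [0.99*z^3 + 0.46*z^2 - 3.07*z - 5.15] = 2.97*z^2 + 0.92*z - 3.07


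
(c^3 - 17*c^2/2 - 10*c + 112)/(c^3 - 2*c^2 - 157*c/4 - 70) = 2*(c - 4)/(2*c + 5)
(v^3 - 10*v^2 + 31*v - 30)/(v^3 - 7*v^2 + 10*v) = (v - 3)/v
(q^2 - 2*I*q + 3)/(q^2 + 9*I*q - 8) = (q - 3*I)/(q + 8*I)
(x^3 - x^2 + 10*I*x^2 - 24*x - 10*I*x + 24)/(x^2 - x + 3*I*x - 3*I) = (x^2 + 10*I*x - 24)/(x + 3*I)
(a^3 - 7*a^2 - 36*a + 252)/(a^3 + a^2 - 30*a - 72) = (a^2 - a - 42)/(a^2 + 7*a + 12)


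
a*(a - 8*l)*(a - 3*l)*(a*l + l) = a^4*l - 11*a^3*l^2 + a^3*l + 24*a^2*l^3 - 11*a^2*l^2 + 24*a*l^3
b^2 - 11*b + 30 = (b - 6)*(b - 5)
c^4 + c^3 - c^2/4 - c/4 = c*(c - 1/2)*(c + 1/2)*(c + 1)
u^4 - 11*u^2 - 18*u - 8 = (u - 4)*(u + 1)^2*(u + 2)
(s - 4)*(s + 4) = s^2 - 16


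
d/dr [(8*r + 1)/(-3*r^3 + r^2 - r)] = (48*r^3 + r^2 - 2*r + 1)/(r^2*(9*r^4 - 6*r^3 + 7*r^2 - 2*r + 1))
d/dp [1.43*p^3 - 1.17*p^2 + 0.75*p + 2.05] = 4.29*p^2 - 2.34*p + 0.75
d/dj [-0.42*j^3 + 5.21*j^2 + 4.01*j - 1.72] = -1.26*j^2 + 10.42*j + 4.01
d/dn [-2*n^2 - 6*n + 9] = -4*n - 6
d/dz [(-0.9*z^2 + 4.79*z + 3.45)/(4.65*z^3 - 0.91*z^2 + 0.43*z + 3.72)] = (4.185*z^4 - 44.547*z^3 - 44.1556*z^2 - 0.417*z + 16.3353)/(21.6225*z^6 - 8.463*z^5 + 4.8271*z^4 + 33.8134*z^3 - 6.5855*z^2 + 3.1992*z + 13.8384)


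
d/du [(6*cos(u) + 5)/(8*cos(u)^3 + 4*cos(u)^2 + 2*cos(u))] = (48*cos(u)^3 + 72*cos(u)^2 + 20*cos(u) + 5)*sin(u)/(2*(-4*sin(u)^2 + 2*cos(u) + 5)^2*cos(u)^2)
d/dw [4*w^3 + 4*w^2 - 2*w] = 12*w^2 + 8*w - 2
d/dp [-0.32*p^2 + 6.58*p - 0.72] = 6.58 - 0.64*p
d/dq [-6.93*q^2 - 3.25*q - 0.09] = -13.86*q - 3.25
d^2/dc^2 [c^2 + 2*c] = 2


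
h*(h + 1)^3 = h^4 + 3*h^3 + 3*h^2 + h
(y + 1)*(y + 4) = y^2 + 5*y + 4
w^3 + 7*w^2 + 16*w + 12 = (w + 2)^2*(w + 3)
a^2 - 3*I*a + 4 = (a - 4*I)*(a + I)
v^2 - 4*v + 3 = (v - 3)*(v - 1)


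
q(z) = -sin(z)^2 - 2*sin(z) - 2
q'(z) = -2*sin(z)*cos(z) - 2*cos(z) = -2*(sin(z) + 1)*cos(z)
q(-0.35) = -1.43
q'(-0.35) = -1.23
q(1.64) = -4.99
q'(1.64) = 0.28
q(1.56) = -5.00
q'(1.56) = -0.04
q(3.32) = -1.68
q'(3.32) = 1.62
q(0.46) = -3.08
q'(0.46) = -2.59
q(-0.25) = -1.57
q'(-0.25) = -1.46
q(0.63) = -3.53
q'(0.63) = -2.57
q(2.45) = -3.68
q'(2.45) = 2.52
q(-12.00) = -3.36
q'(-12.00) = -2.59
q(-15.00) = -1.12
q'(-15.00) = 0.53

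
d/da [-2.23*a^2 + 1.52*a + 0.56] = 1.52 - 4.46*a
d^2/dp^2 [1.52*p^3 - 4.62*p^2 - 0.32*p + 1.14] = 9.12*p - 9.24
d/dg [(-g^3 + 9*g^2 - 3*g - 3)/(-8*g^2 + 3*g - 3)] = 2*(4*g^4 - 3*g^3 + 6*g^2 - 51*g + 9)/(64*g^4 - 48*g^3 + 57*g^2 - 18*g + 9)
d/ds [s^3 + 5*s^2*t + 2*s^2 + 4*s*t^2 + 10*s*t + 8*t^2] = 3*s^2 + 10*s*t + 4*s + 4*t^2 + 10*t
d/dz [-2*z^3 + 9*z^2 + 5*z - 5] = -6*z^2 + 18*z + 5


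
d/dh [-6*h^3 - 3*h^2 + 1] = 6*h*(-3*h - 1)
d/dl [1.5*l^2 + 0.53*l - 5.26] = 3.0*l + 0.53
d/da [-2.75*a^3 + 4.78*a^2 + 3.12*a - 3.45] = -8.25*a^2 + 9.56*a + 3.12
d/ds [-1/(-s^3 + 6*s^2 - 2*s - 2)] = (-3*s^2 + 12*s - 2)/(s^3 - 6*s^2 + 2*s + 2)^2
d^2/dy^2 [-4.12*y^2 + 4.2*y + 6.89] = -8.24000000000000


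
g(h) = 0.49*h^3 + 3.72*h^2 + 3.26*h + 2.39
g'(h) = 1.47*h^2 + 7.44*h + 3.26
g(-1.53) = 4.36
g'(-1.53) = -4.68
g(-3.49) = 15.49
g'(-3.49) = -4.80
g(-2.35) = 8.91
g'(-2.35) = -6.11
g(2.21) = 33.05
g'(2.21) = 26.88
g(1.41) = 15.76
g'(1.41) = 16.67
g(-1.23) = 3.10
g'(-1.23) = -3.67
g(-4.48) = 18.39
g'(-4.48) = -0.57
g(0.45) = 4.65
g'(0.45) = 6.91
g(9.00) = 690.26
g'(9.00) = 189.29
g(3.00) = 58.88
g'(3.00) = 38.81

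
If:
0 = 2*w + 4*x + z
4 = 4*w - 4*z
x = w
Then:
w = 1/7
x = 1/7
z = -6/7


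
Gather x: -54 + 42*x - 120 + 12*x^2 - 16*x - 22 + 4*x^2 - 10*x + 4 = 16*x^2 + 16*x - 192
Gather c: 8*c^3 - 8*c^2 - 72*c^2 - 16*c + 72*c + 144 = 8*c^3 - 80*c^2 + 56*c + 144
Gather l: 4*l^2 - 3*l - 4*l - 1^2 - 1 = 4*l^2 - 7*l - 2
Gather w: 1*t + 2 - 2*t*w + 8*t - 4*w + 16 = 9*t + w*(-2*t - 4) + 18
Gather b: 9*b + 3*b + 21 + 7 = 12*b + 28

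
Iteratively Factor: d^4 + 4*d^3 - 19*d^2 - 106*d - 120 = (d + 2)*(d^3 + 2*d^2 - 23*d - 60) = (d + 2)*(d + 4)*(d^2 - 2*d - 15) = (d - 5)*(d + 2)*(d + 4)*(d + 3)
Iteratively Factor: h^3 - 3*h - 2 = (h + 1)*(h^2 - h - 2) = (h + 1)^2*(h - 2)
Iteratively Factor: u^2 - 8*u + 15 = (u - 5)*(u - 3)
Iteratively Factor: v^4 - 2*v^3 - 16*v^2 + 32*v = (v - 4)*(v^3 + 2*v^2 - 8*v) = (v - 4)*(v + 4)*(v^2 - 2*v) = (v - 4)*(v - 2)*(v + 4)*(v)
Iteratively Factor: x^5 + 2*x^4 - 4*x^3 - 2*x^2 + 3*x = (x)*(x^4 + 2*x^3 - 4*x^2 - 2*x + 3) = x*(x + 3)*(x^3 - x^2 - x + 1) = x*(x + 1)*(x + 3)*(x^2 - 2*x + 1) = x*(x - 1)*(x + 1)*(x + 3)*(x - 1)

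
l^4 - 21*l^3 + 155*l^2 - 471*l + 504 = (l - 8)*(l - 7)*(l - 3)^2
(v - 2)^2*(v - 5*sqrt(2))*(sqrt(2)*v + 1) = sqrt(2)*v^4 - 9*v^3 - 4*sqrt(2)*v^3 - sqrt(2)*v^2 + 36*v^2 - 36*v + 20*sqrt(2)*v - 20*sqrt(2)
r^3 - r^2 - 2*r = r*(r - 2)*(r + 1)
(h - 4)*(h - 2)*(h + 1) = h^3 - 5*h^2 + 2*h + 8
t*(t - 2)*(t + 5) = t^3 + 3*t^2 - 10*t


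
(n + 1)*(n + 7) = n^2 + 8*n + 7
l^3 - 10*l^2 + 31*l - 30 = (l - 5)*(l - 3)*(l - 2)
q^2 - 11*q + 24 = (q - 8)*(q - 3)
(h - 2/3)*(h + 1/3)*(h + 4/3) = h^3 + h^2 - 2*h/3 - 8/27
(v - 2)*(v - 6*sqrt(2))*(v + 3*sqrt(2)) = v^3 - 3*sqrt(2)*v^2 - 2*v^2 - 36*v + 6*sqrt(2)*v + 72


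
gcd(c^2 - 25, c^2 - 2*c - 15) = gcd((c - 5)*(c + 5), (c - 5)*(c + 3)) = c - 5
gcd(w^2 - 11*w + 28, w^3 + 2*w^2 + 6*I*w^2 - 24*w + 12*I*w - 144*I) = w - 4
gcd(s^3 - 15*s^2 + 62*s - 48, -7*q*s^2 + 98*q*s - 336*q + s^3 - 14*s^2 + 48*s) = s^2 - 14*s + 48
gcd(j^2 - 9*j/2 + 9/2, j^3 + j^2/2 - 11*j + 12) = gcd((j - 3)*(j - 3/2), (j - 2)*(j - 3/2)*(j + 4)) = j - 3/2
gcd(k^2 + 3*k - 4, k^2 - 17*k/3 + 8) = 1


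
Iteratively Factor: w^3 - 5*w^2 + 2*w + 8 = (w + 1)*(w^2 - 6*w + 8) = (w - 2)*(w + 1)*(w - 4)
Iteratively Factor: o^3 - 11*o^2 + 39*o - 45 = (o - 3)*(o^2 - 8*o + 15) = (o - 3)^2*(o - 5)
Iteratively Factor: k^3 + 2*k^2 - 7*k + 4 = (k + 4)*(k^2 - 2*k + 1) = (k - 1)*(k + 4)*(k - 1)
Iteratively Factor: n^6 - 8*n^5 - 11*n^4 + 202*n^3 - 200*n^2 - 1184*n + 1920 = (n - 5)*(n^5 - 3*n^4 - 26*n^3 + 72*n^2 + 160*n - 384) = (n - 5)*(n + 3)*(n^4 - 6*n^3 - 8*n^2 + 96*n - 128) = (n - 5)*(n - 4)*(n + 3)*(n^3 - 2*n^2 - 16*n + 32) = (n - 5)*(n - 4)*(n - 2)*(n + 3)*(n^2 - 16) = (n - 5)*(n - 4)*(n - 2)*(n + 3)*(n + 4)*(n - 4)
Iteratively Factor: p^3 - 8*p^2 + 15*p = (p)*(p^2 - 8*p + 15) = p*(p - 3)*(p - 5)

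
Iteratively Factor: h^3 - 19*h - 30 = (h - 5)*(h^2 + 5*h + 6) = (h - 5)*(h + 3)*(h + 2)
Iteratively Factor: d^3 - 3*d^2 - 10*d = (d - 5)*(d^2 + 2*d) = (d - 5)*(d + 2)*(d)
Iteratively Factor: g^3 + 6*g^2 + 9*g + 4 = (g + 1)*(g^2 + 5*g + 4) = (g + 1)^2*(g + 4)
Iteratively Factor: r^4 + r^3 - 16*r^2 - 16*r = (r - 4)*(r^3 + 5*r^2 + 4*r) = (r - 4)*(r + 1)*(r^2 + 4*r) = (r - 4)*(r + 1)*(r + 4)*(r)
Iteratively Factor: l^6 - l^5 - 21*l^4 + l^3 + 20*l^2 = (l - 1)*(l^5 - 21*l^3 - 20*l^2) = (l - 5)*(l - 1)*(l^4 + 5*l^3 + 4*l^2) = l*(l - 5)*(l - 1)*(l^3 + 5*l^2 + 4*l) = l*(l - 5)*(l - 1)*(l + 1)*(l^2 + 4*l) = l*(l - 5)*(l - 1)*(l + 1)*(l + 4)*(l)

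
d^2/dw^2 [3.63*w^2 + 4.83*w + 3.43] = 7.26000000000000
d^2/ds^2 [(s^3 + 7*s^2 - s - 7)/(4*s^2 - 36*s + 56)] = 3*(43*s^3 - 231*s^2 + 273*s + 259)/(2*(s^6 - 27*s^5 + 285*s^4 - 1485*s^3 + 3990*s^2 - 5292*s + 2744))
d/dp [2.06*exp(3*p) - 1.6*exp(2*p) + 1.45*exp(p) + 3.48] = (6.18*exp(2*p) - 3.2*exp(p) + 1.45)*exp(p)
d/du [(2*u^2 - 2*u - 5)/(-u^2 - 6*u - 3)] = 2*(-7*u^2 - 11*u - 12)/(u^4 + 12*u^3 + 42*u^2 + 36*u + 9)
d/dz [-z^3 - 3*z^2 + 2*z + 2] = -3*z^2 - 6*z + 2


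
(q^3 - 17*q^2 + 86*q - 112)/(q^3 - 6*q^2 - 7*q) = (q^2 - 10*q + 16)/(q*(q + 1))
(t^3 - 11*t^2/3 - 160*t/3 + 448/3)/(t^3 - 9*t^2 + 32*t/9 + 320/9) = 3*(t + 7)/(3*t + 5)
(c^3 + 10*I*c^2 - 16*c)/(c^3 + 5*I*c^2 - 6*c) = (c + 8*I)/(c + 3*I)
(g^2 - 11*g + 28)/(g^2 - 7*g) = (g - 4)/g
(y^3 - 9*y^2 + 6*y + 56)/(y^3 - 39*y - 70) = (y - 4)/(y + 5)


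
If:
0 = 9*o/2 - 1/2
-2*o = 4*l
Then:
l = -1/18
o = 1/9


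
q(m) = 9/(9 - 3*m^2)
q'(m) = 54*m/(9 - 3*m^2)^2 = 6*m/(m^2 - 3)^2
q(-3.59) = -0.30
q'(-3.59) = -0.22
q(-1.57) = 5.61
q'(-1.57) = -32.90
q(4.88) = -0.14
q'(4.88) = 0.07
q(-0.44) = 1.07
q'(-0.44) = -0.34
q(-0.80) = 1.27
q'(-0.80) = -0.86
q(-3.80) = -0.26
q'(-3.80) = -0.17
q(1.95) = -3.74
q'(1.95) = 18.17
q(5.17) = -0.13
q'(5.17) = 0.06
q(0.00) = 1.00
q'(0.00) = 0.00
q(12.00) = -0.02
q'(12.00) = 0.00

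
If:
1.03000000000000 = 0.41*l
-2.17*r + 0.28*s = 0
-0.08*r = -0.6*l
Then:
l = 2.51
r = 18.84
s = 146.02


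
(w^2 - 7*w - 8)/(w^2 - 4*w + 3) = (w^2 - 7*w - 8)/(w^2 - 4*w + 3)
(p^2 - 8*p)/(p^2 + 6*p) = (p - 8)/(p + 6)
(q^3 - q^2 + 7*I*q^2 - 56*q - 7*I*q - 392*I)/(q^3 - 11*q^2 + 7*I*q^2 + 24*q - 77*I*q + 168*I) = (q + 7)/(q - 3)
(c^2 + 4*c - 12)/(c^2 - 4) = (c + 6)/(c + 2)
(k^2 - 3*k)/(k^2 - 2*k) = (k - 3)/(k - 2)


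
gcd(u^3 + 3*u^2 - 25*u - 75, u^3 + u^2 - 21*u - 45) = u^2 - 2*u - 15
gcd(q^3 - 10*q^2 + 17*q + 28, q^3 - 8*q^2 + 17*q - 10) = 1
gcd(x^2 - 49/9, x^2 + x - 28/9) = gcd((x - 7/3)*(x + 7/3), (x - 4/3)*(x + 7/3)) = x + 7/3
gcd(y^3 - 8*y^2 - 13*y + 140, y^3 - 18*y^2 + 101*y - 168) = y - 7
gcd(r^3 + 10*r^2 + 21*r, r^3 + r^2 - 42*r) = r^2 + 7*r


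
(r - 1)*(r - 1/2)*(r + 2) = r^3 + r^2/2 - 5*r/2 + 1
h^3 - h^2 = h^2*(h - 1)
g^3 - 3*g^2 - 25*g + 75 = (g - 5)*(g - 3)*(g + 5)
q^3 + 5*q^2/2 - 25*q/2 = q*(q - 5/2)*(q + 5)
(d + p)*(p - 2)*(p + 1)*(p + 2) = d*p^3 + d*p^2 - 4*d*p - 4*d + p^4 + p^3 - 4*p^2 - 4*p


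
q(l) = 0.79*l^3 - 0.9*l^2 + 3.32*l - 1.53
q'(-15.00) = 563.57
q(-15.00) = -2920.08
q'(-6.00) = 99.44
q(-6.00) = -224.49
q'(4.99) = 53.35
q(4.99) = 90.79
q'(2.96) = 18.76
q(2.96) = 20.90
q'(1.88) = 8.31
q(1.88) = 6.78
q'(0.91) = 3.64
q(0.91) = 1.34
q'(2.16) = 10.49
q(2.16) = 9.40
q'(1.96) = 8.90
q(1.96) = 7.47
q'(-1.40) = 10.49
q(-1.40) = -10.11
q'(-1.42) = 10.65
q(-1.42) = -10.32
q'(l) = 2.37*l^2 - 1.8*l + 3.32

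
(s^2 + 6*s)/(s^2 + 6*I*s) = (s + 6)/(s + 6*I)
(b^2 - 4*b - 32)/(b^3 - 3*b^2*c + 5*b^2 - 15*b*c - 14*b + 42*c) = (b^2 - 4*b - 32)/(b^3 - 3*b^2*c + 5*b^2 - 15*b*c - 14*b + 42*c)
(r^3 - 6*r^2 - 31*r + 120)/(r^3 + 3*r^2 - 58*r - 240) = (r - 3)/(r + 6)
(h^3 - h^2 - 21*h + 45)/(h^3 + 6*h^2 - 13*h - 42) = (h^2 + 2*h - 15)/(h^2 + 9*h + 14)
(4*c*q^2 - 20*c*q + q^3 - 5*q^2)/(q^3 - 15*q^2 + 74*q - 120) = q*(4*c + q)/(q^2 - 10*q + 24)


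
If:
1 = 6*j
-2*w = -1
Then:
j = 1/6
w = 1/2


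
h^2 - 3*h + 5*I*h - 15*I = (h - 3)*(h + 5*I)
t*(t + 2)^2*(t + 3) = t^4 + 7*t^3 + 16*t^2 + 12*t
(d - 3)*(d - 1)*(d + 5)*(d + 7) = d^4 + 8*d^3 - 10*d^2 - 104*d + 105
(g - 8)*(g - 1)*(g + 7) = g^3 - 2*g^2 - 55*g + 56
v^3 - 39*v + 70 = (v - 5)*(v - 2)*(v + 7)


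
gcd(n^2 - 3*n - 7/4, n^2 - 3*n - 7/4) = n^2 - 3*n - 7/4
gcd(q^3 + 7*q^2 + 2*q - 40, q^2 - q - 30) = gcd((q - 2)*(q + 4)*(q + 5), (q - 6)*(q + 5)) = q + 5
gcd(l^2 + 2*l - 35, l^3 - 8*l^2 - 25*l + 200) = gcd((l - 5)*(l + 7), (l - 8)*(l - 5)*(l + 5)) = l - 5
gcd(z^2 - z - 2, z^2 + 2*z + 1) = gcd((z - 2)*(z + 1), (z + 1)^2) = z + 1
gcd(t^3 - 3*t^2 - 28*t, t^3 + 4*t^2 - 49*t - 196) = t^2 - 3*t - 28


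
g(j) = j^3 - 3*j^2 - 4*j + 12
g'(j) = 3*j^2 - 6*j - 4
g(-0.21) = 12.70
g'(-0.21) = -2.61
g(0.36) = 10.22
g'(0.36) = -5.77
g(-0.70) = 12.99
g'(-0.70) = 1.67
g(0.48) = 9.50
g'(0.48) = -6.19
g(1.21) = 4.54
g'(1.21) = -6.87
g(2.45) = -1.10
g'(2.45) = -0.69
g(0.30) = 10.56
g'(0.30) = -5.53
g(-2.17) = -3.67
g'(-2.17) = 23.15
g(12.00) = 1260.00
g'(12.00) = 356.00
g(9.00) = 462.00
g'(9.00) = 185.00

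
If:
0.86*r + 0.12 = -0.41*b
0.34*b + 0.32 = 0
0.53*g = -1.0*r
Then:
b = -0.94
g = -0.58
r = 0.31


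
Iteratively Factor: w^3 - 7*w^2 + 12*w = (w - 3)*(w^2 - 4*w) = (w - 4)*(w - 3)*(w)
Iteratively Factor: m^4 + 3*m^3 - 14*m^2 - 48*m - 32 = (m + 1)*(m^3 + 2*m^2 - 16*m - 32) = (m + 1)*(m + 4)*(m^2 - 2*m - 8) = (m + 1)*(m + 2)*(m + 4)*(m - 4)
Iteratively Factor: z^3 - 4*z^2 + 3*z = (z - 3)*(z^2 - z) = (z - 3)*(z - 1)*(z)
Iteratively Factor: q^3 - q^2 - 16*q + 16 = (q - 1)*(q^2 - 16) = (q - 4)*(q - 1)*(q + 4)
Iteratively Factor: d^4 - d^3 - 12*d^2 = (d)*(d^3 - d^2 - 12*d) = d*(d + 3)*(d^2 - 4*d) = d^2*(d + 3)*(d - 4)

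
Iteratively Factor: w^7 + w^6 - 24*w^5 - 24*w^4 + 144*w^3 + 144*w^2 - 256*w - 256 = (w + 4)*(w^6 - 3*w^5 - 12*w^4 + 24*w^3 + 48*w^2 - 48*w - 64) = (w - 2)*(w + 4)*(w^5 - w^4 - 14*w^3 - 4*w^2 + 40*w + 32) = (w - 4)*(w - 2)*(w + 4)*(w^4 + 3*w^3 - 2*w^2 - 12*w - 8) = (w - 4)*(w - 2)^2*(w + 4)*(w^3 + 5*w^2 + 8*w + 4) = (w - 4)*(w - 2)^2*(w + 1)*(w + 4)*(w^2 + 4*w + 4) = (w - 4)*(w - 2)^2*(w + 1)*(w + 2)*(w + 4)*(w + 2)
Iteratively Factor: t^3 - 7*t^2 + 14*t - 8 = (t - 1)*(t^2 - 6*t + 8) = (t - 2)*(t - 1)*(t - 4)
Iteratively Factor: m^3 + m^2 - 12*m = (m)*(m^2 + m - 12) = m*(m - 3)*(m + 4)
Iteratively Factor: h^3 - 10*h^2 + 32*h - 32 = (h - 4)*(h^2 - 6*h + 8) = (h - 4)^2*(h - 2)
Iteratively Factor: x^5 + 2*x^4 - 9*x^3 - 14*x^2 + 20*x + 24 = (x - 2)*(x^4 + 4*x^3 - x^2 - 16*x - 12) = (x - 2)*(x + 3)*(x^3 + x^2 - 4*x - 4) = (x - 2)^2*(x + 3)*(x^2 + 3*x + 2) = (x - 2)^2*(x + 1)*(x + 3)*(x + 2)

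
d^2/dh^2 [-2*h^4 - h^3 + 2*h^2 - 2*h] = -24*h^2 - 6*h + 4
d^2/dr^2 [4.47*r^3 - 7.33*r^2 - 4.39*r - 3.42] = 26.82*r - 14.66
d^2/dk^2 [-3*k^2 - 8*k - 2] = -6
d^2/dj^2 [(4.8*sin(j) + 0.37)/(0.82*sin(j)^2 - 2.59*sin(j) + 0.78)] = (-3.22752*sin(j)^5 - 11.189392*sin(j)^4 + 27.232938*sin(j)^3 - 9.73962100000002*sin(j)^2 - 26.80311*sin(j) + 23.88461)/(0.551368*sin(j)^6 - 5.224548*sin(j)^5 + 18.075342*sin(j)^4 - 27.313363*sin(j)^3 + 17.193618*sin(j)^2 - 4.727268*sin(j) + 0.474552)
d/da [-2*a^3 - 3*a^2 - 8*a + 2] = -6*a^2 - 6*a - 8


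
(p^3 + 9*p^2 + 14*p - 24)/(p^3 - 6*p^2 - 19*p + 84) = (p^2 + 5*p - 6)/(p^2 - 10*p + 21)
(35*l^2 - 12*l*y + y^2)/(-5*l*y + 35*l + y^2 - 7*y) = (-7*l + y)/(y - 7)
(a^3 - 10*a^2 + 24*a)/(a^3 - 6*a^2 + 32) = a*(a - 6)/(a^2 - 2*a - 8)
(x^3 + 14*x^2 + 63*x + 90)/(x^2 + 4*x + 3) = (x^2 + 11*x + 30)/(x + 1)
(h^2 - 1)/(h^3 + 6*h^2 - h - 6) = 1/(h + 6)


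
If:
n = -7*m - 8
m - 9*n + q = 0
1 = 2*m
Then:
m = 1/2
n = -23/2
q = -104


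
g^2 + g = g*(g + 1)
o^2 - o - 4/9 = (o - 4/3)*(o + 1/3)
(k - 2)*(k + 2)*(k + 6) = k^3 + 6*k^2 - 4*k - 24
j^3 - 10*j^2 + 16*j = j*(j - 8)*(j - 2)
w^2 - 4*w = w*(w - 4)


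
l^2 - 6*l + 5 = (l - 5)*(l - 1)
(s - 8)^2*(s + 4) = s^3 - 12*s^2 + 256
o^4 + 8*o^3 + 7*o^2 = o^2*(o + 1)*(o + 7)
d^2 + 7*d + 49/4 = (d + 7/2)^2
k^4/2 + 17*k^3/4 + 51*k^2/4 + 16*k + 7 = (k/2 + 1)*(k + 1)*(k + 2)*(k + 7/2)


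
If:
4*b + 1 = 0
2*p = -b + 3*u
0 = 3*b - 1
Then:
No Solution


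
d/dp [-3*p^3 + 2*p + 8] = 2 - 9*p^2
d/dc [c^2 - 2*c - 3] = 2*c - 2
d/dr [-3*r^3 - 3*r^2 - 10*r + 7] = -9*r^2 - 6*r - 10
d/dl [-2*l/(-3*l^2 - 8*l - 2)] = 2*(2 - 3*l^2)/(9*l^4 + 48*l^3 + 76*l^2 + 32*l + 4)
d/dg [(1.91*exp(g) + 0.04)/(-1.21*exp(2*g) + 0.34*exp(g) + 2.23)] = (2.3111*exp(2*g) + 0.0968*exp(g) + 4.2457)*exp(g)/(1.4641*exp(4*g) - 0.8228*exp(3*g) - 5.281*exp(2*g) + 1.5164*exp(g) + 4.9729)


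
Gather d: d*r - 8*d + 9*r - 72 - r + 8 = d*(r - 8) + 8*r - 64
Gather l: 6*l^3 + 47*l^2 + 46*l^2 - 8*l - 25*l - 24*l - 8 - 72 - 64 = 6*l^3 + 93*l^2 - 57*l - 144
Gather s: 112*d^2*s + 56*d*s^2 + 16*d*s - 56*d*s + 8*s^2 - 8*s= s^2*(56*d + 8) + s*(112*d^2 - 40*d - 8)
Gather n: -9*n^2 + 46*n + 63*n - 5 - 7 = -9*n^2 + 109*n - 12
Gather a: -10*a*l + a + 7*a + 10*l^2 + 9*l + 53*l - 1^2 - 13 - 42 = a*(8 - 10*l) + 10*l^2 + 62*l - 56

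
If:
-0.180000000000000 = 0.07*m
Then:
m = -2.57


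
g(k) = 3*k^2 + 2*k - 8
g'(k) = 6*k + 2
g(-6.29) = 98.11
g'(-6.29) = -35.74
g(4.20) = 53.32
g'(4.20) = 27.20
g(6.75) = 142.19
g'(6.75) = 42.50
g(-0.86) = -7.50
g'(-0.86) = -3.16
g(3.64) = 39.03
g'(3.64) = 23.84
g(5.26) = 85.52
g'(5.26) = 33.56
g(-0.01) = -8.02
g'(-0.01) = 1.94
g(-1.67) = -2.97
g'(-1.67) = -8.02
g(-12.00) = 400.00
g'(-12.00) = -70.00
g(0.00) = -8.00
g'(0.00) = 2.00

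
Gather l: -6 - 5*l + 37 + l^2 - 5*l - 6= l^2 - 10*l + 25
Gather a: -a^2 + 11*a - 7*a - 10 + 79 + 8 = -a^2 + 4*a + 77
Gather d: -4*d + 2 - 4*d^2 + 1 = -4*d^2 - 4*d + 3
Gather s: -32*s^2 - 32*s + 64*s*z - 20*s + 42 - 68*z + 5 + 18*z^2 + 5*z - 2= -32*s^2 + s*(64*z - 52) + 18*z^2 - 63*z + 45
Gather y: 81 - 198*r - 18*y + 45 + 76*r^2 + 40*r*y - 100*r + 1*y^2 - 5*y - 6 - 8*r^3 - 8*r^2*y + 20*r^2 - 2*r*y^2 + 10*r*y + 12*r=-8*r^3 + 96*r^2 - 286*r + y^2*(1 - 2*r) + y*(-8*r^2 + 50*r - 23) + 120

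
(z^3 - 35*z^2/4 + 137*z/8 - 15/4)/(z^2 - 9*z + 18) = (8*z^2 - 22*z + 5)/(8*(z - 3))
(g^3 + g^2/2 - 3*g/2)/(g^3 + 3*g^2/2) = (g - 1)/g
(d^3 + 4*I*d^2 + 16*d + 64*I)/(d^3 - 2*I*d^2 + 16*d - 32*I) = (d + 4*I)/(d - 2*I)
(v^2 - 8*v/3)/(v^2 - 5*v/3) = (3*v - 8)/(3*v - 5)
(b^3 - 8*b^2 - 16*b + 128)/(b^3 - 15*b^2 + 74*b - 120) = (b^2 - 4*b - 32)/(b^2 - 11*b + 30)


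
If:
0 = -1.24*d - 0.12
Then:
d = -0.10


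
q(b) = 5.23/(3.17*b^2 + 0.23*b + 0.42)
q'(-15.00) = 0.00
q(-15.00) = 0.01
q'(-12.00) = 0.00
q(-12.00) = 0.01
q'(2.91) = -0.13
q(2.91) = 0.19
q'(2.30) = -0.25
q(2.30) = 0.30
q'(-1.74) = 0.61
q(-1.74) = 0.54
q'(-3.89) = 0.06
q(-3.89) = 0.11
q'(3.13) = -0.10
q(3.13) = 0.16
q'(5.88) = -0.02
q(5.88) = 0.05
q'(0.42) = -13.07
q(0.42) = 4.86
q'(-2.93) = 0.13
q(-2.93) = 0.19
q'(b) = 5.23*(-6.34*b - 0.23)/(3.17*b^2 + 0.23*b + 0.42)^2 = (-33.1582*b - 1.2029)/(3.17*b^2 + 0.23*b + 0.42)^2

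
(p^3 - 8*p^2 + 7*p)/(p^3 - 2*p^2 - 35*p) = (p - 1)/(p + 5)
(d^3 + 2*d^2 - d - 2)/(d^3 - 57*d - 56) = (d^2 + d - 2)/(d^2 - d - 56)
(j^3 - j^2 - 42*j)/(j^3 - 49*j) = (j + 6)/(j + 7)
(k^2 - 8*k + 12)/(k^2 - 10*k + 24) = (k - 2)/(k - 4)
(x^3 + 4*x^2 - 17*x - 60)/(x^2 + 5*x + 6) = (x^2 + x - 20)/(x + 2)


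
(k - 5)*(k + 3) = k^2 - 2*k - 15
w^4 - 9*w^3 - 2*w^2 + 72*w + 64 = (w - 8)*(w - 4)*(w + 1)*(w + 2)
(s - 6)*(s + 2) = s^2 - 4*s - 12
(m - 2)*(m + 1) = m^2 - m - 2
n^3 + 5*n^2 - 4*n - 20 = (n - 2)*(n + 2)*(n + 5)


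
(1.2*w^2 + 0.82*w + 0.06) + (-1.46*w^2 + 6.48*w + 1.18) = -0.26*w^2 + 7.3*w + 1.24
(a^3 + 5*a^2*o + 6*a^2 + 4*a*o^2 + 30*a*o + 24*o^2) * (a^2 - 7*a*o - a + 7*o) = a^5 - 2*a^4*o + 5*a^4 - 31*a^3*o^2 - 10*a^3*o - 6*a^3 - 28*a^2*o^3 - 155*a^2*o^2 + 12*a^2*o - 140*a*o^3 + 186*a*o^2 + 168*o^3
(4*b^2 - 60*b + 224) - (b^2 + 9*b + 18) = 3*b^2 - 69*b + 206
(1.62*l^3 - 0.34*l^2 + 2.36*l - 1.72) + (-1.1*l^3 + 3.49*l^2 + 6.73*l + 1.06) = 0.52*l^3 + 3.15*l^2 + 9.09*l - 0.66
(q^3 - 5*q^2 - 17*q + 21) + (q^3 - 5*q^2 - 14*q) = 2*q^3 - 10*q^2 - 31*q + 21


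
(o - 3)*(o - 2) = o^2 - 5*o + 6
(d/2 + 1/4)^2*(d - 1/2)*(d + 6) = d^4/4 + 13*d^3/8 + 11*d^2/16 - 13*d/32 - 3/16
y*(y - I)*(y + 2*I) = y^3 + I*y^2 + 2*y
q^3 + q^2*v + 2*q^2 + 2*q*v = q*(q + 2)*(q + v)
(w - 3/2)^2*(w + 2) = w^3 - w^2 - 15*w/4 + 9/2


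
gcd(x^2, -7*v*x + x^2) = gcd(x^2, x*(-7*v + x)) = x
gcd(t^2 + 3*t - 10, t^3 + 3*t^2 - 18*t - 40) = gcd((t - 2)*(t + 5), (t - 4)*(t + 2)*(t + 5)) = t + 5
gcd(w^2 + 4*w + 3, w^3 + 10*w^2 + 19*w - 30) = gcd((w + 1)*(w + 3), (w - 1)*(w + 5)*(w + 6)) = 1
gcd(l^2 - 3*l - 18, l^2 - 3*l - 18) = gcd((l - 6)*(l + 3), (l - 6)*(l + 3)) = l^2 - 3*l - 18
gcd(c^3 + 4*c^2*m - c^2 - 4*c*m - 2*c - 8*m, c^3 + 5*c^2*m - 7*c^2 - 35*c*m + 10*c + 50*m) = c - 2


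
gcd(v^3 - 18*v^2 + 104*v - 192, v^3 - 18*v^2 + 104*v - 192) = v^3 - 18*v^2 + 104*v - 192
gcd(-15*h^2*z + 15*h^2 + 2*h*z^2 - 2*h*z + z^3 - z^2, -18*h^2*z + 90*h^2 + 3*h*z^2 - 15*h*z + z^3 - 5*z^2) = -3*h + z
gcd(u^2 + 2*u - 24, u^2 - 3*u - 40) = 1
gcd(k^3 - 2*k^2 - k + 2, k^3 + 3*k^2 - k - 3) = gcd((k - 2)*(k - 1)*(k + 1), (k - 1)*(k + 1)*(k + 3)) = k^2 - 1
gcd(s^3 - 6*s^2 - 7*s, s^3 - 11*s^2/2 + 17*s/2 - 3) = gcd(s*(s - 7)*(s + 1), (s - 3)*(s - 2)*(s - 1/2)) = 1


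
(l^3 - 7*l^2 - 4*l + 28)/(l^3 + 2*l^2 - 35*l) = (l^3 - 7*l^2 - 4*l + 28)/(l*(l^2 + 2*l - 35))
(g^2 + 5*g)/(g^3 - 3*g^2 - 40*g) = 1/(g - 8)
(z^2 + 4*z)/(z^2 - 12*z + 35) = z*(z + 4)/(z^2 - 12*z + 35)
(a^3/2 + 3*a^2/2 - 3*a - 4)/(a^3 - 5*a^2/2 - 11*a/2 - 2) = (a^2 + 2*a - 8)/(2*a^2 - 7*a - 4)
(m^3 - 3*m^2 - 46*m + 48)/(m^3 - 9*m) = (m^3 - 3*m^2 - 46*m + 48)/(m*(m^2 - 9))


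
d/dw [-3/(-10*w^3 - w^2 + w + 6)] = 3*(-30*w^2 - 2*w + 1)/(10*w^3 + w^2 - w - 6)^2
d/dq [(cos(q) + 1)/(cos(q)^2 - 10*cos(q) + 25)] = (cos(q) + 7)*sin(q)/(cos(q) - 5)^3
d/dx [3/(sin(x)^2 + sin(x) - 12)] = -3*(2*sin(x) + 1)*cos(x)/(sin(x)^2 + sin(x) - 12)^2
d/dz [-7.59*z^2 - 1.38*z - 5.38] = -15.18*z - 1.38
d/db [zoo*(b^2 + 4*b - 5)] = zoo*(b + 2)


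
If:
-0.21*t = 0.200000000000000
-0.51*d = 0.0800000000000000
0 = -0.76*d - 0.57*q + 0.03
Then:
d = -0.16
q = 0.26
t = -0.95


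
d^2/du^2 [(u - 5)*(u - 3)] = 2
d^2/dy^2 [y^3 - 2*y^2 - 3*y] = 6*y - 4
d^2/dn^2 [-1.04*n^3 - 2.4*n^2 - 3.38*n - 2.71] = -6.24*n - 4.8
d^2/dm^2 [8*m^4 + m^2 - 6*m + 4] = 96*m^2 + 2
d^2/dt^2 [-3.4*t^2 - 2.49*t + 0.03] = -6.80000000000000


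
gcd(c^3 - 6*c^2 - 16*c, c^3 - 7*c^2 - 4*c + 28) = c + 2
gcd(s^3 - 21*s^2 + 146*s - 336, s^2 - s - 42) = s - 7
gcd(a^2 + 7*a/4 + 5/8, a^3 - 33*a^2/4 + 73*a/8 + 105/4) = a + 5/4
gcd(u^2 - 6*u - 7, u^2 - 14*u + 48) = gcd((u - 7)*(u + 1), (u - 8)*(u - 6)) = 1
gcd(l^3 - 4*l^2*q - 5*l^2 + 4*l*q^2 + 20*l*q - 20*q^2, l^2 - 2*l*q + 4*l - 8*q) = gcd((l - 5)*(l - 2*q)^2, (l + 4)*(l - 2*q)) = -l + 2*q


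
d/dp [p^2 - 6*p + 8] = 2*p - 6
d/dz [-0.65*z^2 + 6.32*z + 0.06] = 6.32 - 1.3*z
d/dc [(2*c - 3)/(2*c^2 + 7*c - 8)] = (-4*c^2 + 12*c + 5)/(4*c^4 + 28*c^3 + 17*c^2 - 112*c + 64)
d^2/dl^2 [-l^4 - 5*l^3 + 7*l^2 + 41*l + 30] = -12*l^2 - 30*l + 14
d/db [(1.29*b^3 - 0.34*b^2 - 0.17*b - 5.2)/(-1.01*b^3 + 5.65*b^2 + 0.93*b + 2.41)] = (4.44089209850063e-16*b^5 + 6.9451*b^4 + 2.056*b^3 - 5.785*b^2 + 57.1212*b + 4.4263)/(1.0201*b^6 - 11.413*b^5 + 30.0439*b^4 + 5.6408*b^3 + 28.0979*b^2 + 4.4826*b + 5.8081)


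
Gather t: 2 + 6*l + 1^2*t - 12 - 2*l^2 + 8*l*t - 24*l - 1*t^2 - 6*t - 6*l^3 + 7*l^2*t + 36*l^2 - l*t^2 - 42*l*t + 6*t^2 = -6*l^3 + 34*l^2 - 18*l + t^2*(5 - l) + t*(7*l^2 - 34*l - 5) - 10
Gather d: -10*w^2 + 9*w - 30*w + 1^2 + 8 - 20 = -10*w^2 - 21*w - 11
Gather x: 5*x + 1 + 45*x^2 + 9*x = 45*x^2 + 14*x + 1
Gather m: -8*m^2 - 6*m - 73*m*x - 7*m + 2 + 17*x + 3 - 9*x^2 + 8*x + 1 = -8*m^2 + m*(-73*x - 13) - 9*x^2 + 25*x + 6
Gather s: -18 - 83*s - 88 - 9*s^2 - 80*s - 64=-9*s^2 - 163*s - 170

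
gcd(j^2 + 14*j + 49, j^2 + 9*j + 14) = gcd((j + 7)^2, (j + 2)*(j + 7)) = j + 7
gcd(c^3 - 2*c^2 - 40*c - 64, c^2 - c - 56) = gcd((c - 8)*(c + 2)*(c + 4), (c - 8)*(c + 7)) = c - 8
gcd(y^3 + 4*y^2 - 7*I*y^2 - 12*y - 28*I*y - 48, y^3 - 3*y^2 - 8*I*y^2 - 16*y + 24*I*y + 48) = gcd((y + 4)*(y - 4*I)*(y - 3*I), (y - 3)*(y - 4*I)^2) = y - 4*I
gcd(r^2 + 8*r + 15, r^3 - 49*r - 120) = r^2 + 8*r + 15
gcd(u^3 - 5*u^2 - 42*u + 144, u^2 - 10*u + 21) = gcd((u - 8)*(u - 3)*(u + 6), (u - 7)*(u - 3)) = u - 3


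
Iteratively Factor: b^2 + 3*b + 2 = (b + 1)*(b + 2)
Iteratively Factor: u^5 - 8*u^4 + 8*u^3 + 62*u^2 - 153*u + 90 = (u - 5)*(u^4 - 3*u^3 - 7*u^2 + 27*u - 18) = (u - 5)*(u - 2)*(u^3 - u^2 - 9*u + 9) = (u - 5)*(u - 3)*(u - 2)*(u^2 + 2*u - 3) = (u - 5)*(u - 3)*(u - 2)*(u + 3)*(u - 1)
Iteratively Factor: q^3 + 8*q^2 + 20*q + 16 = (q + 2)*(q^2 + 6*q + 8) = (q + 2)^2*(q + 4)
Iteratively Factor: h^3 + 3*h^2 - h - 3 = (h + 1)*(h^2 + 2*h - 3) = (h + 1)*(h + 3)*(h - 1)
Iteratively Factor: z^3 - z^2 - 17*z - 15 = (z - 5)*(z^2 + 4*z + 3) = (z - 5)*(z + 3)*(z + 1)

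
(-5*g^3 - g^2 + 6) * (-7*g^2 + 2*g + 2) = 35*g^5 - 3*g^4 - 12*g^3 - 44*g^2 + 12*g + 12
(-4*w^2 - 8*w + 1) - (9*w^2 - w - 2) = -13*w^2 - 7*w + 3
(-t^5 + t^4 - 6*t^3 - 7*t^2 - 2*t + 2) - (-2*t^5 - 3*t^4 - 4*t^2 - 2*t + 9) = t^5 + 4*t^4 - 6*t^3 - 3*t^2 - 7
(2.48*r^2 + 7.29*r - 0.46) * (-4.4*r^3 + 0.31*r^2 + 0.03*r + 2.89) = -10.912*r^5 - 31.3072*r^4 + 4.3583*r^3 + 7.2433*r^2 + 21.0543*r - 1.3294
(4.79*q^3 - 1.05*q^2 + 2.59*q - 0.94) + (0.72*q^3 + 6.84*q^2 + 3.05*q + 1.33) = 5.51*q^3 + 5.79*q^2 + 5.64*q + 0.39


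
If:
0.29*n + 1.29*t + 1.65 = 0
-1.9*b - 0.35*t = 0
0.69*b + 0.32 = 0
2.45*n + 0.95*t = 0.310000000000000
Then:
No Solution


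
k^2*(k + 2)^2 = k^4 + 4*k^3 + 4*k^2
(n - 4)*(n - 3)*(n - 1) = n^3 - 8*n^2 + 19*n - 12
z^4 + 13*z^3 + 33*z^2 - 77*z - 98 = (z - 2)*(z + 1)*(z + 7)^2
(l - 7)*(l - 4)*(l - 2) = l^3 - 13*l^2 + 50*l - 56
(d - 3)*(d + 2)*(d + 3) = d^3 + 2*d^2 - 9*d - 18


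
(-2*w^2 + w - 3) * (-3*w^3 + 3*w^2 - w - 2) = 6*w^5 - 9*w^4 + 14*w^3 - 6*w^2 + w + 6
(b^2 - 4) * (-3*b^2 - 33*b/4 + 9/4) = -3*b^4 - 33*b^3/4 + 57*b^2/4 + 33*b - 9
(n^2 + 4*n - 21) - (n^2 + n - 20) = 3*n - 1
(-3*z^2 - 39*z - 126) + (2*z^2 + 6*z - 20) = -z^2 - 33*z - 146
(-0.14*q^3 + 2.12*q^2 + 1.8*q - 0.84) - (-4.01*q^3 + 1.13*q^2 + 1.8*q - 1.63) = 3.87*q^3 + 0.99*q^2 + 0.79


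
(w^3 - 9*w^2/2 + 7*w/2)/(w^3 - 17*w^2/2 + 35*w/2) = (w - 1)/(w - 5)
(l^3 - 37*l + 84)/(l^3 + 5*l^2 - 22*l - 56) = (l - 3)/(l + 2)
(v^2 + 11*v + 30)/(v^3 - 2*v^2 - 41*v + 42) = (v + 5)/(v^2 - 8*v + 7)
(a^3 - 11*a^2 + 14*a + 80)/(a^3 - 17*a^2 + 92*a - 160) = (a + 2)/(a - 4)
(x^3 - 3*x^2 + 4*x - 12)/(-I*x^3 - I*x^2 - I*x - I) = I*(x^3 - 3*x^2 + 4*x - 12)/(x^3 + x^2 + x + 1)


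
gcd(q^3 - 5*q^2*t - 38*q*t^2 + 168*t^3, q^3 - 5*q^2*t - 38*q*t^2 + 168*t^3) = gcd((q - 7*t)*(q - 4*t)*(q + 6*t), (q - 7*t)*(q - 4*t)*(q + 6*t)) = q^3 - 5*q^2*t - 38*q*t^2 + 168*t^3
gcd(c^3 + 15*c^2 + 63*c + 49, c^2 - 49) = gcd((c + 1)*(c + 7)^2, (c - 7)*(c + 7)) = c + 7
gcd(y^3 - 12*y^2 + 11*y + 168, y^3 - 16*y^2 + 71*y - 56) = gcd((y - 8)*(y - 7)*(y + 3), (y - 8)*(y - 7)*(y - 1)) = y^2 - 15*y + 56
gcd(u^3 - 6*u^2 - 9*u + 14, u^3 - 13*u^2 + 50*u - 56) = u - 7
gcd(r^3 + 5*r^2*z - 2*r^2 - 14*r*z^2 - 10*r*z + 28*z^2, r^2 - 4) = r - 2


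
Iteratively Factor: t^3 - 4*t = (t + 2)*(t^2 - 2*t) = t*(t + 2)*(t - 2)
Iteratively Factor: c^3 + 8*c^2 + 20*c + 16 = (c + 2)*(c^2 + 6*c + 8) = (c + 2)*(c + 4)*(c + 2)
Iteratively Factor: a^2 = (a)*(a)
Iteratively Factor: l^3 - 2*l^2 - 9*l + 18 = (l + 3)*(l^2 - 5*l + 6) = (l - 2)*(l + 3)*(l - 3)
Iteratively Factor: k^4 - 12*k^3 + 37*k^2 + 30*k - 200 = (k + 2)*(k^3 - 14*k^2 + 65*k - 100) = (k - 5)*(k + 2)*(k^2 - 9*k + 20) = (k - 5)^2*(k + 2)*(k - 4)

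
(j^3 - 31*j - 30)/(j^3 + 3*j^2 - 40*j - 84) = (j^2 + 6*j + 5)/(j^2 + 9*j + 14)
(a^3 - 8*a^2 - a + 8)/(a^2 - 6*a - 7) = (a^2 - 9*a + 8)/(a - 7)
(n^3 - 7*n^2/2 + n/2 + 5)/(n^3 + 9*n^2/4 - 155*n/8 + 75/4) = 4*(n^2 - n - 2)/(4*n^2 + 19*n - 30)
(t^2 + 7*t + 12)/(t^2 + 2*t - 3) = (t + 4)/(t - 1)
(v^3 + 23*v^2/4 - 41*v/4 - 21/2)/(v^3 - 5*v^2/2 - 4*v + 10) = (4*v^2 + 31*v + 21)/(2*(2*v^2 - v - 10))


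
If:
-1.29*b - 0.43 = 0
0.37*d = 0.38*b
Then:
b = -0.33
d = -0.34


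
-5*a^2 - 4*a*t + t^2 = (-5*a + t)*(a + t)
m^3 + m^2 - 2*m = m*(m - 1)*(m + 2)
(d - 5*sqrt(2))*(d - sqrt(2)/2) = d^2 - 11*sqrt(2)*d/2 + 5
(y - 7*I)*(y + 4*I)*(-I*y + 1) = -I*y^3 - 2*y^2 - 31*I*y + 28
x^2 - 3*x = x*(x - 3)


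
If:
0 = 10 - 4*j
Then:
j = 5/2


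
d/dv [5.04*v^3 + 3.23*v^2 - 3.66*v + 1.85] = 15.12*v^2 + 6.46*v - 3.66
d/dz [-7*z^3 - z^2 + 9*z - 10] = -21*z^2 - 2*z + 9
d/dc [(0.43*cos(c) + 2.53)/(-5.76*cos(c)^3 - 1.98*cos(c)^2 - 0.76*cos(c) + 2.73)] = -(4.9536*cos(c)^3 + 44.5698*cos(c)^2 + 10.0188*cos(c) + 3.09670000000001)*sin(c)/(5.76*cos(c)^3 + 1.98*cos(c)^2 + 0.76*cos(c) - 2.73)^2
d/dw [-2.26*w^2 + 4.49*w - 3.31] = 4.49 - 4.52*w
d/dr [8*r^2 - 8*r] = 16*r - 8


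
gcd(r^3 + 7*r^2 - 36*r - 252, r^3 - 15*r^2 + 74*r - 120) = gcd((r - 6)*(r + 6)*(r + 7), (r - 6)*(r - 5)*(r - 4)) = r - 6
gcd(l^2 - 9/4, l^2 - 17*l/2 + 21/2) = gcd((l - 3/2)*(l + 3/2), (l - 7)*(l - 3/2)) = l - 3/2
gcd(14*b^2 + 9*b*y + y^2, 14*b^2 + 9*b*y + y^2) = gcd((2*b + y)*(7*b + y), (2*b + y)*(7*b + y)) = 14*b^2 + 9*b*y + y^2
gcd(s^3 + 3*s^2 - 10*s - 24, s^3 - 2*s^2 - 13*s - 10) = s + 2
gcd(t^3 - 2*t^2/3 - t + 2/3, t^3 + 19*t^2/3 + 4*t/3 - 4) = t^2 + t/3 - 2/3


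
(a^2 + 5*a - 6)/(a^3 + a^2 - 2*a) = (a + 6)/(a*(a + 2))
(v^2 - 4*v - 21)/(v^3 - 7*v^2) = (v + 3)/v^2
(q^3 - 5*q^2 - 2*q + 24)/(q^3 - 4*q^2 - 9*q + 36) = (q + 2)/(q + 3)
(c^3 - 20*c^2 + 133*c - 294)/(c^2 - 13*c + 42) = c - 7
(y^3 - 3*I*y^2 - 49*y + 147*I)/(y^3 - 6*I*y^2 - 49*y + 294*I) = (y - 3*I)/(y - 6*I)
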